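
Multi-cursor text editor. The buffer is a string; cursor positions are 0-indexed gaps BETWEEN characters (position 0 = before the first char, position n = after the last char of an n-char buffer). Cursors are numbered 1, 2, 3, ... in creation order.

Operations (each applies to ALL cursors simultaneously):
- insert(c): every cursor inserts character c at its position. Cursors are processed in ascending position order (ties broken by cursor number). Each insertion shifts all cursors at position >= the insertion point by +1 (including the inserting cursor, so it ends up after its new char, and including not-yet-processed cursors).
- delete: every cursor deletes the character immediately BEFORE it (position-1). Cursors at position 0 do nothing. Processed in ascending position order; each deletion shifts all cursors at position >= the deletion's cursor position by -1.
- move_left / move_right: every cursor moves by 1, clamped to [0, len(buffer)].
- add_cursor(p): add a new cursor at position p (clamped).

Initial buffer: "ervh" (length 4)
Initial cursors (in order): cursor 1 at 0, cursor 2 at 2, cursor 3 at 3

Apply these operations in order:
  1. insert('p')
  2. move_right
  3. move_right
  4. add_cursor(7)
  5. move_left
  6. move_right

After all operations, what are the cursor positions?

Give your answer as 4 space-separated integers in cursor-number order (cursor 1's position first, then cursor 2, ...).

Answer: 3 6 7 7

Derivation:
After op 1 (insert('p')): buffer="perpvph" (len 7), cursors c1@1 c2@4 c3@6, authorship 1..2.3.
After op 2 (move_right): buffer="perpvph" (len 7), cursors c1@2 c2@5 c3@7, authorship 1..2.3.
After op 3 (move_right): buffer="perpvph" (len 7), cursors c1@3 c2@6 c3@7, authorship 1..2.3.
After op 4 (add_cursor(7)): buffer="perpvph" (len 7), cursors c1@3 c2@6 c3@7 c4@7, authorship 1..2.3.
After op 5 (move_left): buffer="perpvph" (len 7), cursors c1@2 c2@5 c3@6 c4@6, authorship 1..2.3.
After op 6 (move_right): buffer="perpvph" (len 7), cursors c1@3 c2@6 c3@7 c4@7, authorship 1..2.3.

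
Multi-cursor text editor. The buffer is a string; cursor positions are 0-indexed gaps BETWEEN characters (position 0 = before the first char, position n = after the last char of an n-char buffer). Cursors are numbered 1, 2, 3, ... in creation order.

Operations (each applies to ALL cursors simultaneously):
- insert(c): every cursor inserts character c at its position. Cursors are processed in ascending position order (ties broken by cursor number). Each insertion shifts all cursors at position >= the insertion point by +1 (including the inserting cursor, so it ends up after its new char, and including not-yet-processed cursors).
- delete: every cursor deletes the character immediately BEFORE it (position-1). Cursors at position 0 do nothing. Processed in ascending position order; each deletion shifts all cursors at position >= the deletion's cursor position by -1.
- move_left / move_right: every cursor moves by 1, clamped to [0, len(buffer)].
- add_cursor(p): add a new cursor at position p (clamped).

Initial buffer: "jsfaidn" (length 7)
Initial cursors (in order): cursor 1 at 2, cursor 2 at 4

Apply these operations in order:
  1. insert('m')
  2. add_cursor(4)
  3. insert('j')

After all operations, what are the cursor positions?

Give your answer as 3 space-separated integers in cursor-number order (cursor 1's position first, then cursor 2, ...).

Answer: 4 9 6

Derivation:
After op 1 (insert('m')): buffer="jsmfamidn" (len 9), cursors c1@3 c2@6, authorship ..1..2...
After op 2 (add_cursor(4)): buffer="jsmfamidn" (len 9), cursors c1@3 c3@4 c2@6, authorship ..1..2...
After op 3 (insert('j')): buffer="jsmjfjamjidn" (len 12), cursors c1@4 c3@6 c2@9, authorship ..11.3.22...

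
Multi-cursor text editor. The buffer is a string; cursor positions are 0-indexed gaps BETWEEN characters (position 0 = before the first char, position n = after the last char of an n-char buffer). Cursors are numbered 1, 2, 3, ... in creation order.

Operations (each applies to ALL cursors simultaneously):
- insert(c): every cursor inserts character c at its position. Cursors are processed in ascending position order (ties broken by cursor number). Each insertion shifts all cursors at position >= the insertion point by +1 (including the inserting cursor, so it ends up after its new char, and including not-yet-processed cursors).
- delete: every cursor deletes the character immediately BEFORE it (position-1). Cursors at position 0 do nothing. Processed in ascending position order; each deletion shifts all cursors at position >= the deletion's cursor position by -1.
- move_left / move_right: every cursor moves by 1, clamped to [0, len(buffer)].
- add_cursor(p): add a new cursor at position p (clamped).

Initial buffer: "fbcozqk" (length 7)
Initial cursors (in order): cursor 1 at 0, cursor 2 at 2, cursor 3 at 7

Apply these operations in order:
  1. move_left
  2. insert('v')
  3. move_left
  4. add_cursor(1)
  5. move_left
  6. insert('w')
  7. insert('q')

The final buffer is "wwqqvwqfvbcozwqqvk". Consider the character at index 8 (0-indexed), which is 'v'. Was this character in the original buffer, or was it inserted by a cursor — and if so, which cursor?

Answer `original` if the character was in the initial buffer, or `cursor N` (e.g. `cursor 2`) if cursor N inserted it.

After op 1 (move_left): buffer="fbcozqk" (len 7), cursors c1@0 c2@1 c3@6, authorship .......
After op 2 (insert('v')): buffer="vfvbcozqvk" (len 10), cursors c1@1 c2@3 c3@9, authorship 1.2.....3.
After op 3 (move_left): buffer="vfvbcozqvk" (len 10), cursors c1@0 c2@2 c3@8, authorship 1.2.....3.
After op 4 (add_cursor(1)): buffer="vfvbcozqvk" (len 10), cursors c1@0 c4@1 c2@2 c3@8, authorship 1.2.....3.
After op 5 (move_left): buffer="vfvbcozqvk" (len 10), cursors c1@0 c4@0 c2@1 c3@7, authorship 1.2.....3.
After op 6 (insert('w')): buffer="wwvwfvbcozwqvk" (len 14), cursors c1@2 c4@2 c2@4 c3@11, authorship 1412.2....3.3.
After op 7 (insert('q')): buffer="wwqqvwqfvbcozwqqvk" (len 18), cursors c1@4 c4@4 c2@7 c3@15, authorship 1414122.2....33.3.
Authorship (.=original, N=cursor N): 1 4 1 4 1 2 2 . 2 . . . . 3 3 . 3 .
Index 8: author = 2

Answer: cursor 2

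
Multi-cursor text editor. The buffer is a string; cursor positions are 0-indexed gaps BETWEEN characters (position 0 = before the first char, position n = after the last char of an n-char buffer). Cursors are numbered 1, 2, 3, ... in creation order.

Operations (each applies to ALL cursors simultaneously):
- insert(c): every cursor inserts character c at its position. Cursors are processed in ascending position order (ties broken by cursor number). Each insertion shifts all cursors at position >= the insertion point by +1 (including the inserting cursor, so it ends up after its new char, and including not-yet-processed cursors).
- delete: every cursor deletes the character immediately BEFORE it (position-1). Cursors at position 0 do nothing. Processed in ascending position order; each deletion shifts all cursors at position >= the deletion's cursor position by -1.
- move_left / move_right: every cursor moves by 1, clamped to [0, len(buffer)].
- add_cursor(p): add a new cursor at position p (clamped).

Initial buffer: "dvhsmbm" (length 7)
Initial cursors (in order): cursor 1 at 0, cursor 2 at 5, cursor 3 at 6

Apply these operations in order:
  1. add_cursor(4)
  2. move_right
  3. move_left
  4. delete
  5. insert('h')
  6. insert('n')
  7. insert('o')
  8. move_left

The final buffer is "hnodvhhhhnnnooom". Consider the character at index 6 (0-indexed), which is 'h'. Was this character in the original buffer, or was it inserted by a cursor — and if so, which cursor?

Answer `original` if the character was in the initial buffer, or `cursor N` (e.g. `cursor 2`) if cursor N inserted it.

Answer: cursor 2

Derivation:
After op 1 (add_cursor(4)): buffer="dvhsmbm" (len 7), cursors c1@0 c4@4 c2@5 c3@6, authorship .......
After op 2 (move_right): buffer="dvhsmbm" (len 7), cursors c1@1 c4@5 c2@6 c3@7, authorship .......
After op 3 (move_left): buffer="dvhsmbm" (len 7), cursors c1@0 c4@4 c2@5 c3@6, authorship .......
After op 4 (delete): buffer="dvhm" (len 4), cursors c1@0 c2@3 c3@3 c4@3, authorship ....
After op 5 (insert('h')): buffer="hdvhhhhm" (len 8), cursors c1@1 c2@7 c3@7 c4@7, authorship 1...234.
After op 6 (insert('n')): buffer="hndvhhhhnnnm" (len 12), cursors c1@2 c2@11 c3@11 c4@11, authorship 11...234234.
After op 7 (insert('o')): buffer="hnodvhhhhnnnooom" (len 16), cursors c1@3 c2@15 c3@15 c4@15, authorship 111...234234234.
After op 8 (move_left): buffer="hnodvhhhhnnnooom" (len 16), cursors c1@2 c2@14 c3@14 c4@14, authorship 111...234234234.
Authorship (.=original, N=cursor N): 1 1 1 . . . 2 3 4 2 3 4 2 3 4 .
Index 6: author = 2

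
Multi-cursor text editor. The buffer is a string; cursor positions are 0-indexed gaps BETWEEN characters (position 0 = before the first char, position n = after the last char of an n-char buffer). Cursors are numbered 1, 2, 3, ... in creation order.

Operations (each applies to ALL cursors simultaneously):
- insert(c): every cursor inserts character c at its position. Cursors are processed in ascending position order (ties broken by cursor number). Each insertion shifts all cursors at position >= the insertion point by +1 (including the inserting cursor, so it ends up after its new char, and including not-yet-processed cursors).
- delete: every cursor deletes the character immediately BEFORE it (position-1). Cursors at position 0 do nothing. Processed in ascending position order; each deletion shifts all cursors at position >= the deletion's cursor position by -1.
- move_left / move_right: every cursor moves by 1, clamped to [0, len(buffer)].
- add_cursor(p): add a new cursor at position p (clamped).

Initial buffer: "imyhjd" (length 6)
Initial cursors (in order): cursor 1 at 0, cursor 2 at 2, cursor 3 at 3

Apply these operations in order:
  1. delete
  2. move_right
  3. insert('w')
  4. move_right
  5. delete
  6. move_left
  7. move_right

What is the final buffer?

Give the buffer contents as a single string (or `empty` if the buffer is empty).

After op 1 (delete): buffer="ihjd" (len 4), cursors c1@0 c2@1 c3@1, authorship ....
After op 2 (move_right): buffer="ihjd" (len 4), cursors c1@1 c2@2 c3@2, authorship ....
After op 3 (insert('w')): buffer="iwhwwjd" (len 7), cursors c1@2 c2@5 c3@5, authorship .1.23..
After op 4 (move_right): buffer="iwhwwjd" (len 7), cursors c1@3 c2@6 c3@6, authorship .1.23..
After op 5 (delete): buffer="iwwd" (len 4), cursors c1@2 c2@3 c3@3, authorship .12.
After op 6 (move_left): buffer="iwwd" (len 4), cursors c1@1 c2@2 c3@2, authorship .12.
After op 7 (move_right): buffer="iwwd" (len 4), cursors c1@2 c2@3 c3@3, authorship .12.

Answer: iwwd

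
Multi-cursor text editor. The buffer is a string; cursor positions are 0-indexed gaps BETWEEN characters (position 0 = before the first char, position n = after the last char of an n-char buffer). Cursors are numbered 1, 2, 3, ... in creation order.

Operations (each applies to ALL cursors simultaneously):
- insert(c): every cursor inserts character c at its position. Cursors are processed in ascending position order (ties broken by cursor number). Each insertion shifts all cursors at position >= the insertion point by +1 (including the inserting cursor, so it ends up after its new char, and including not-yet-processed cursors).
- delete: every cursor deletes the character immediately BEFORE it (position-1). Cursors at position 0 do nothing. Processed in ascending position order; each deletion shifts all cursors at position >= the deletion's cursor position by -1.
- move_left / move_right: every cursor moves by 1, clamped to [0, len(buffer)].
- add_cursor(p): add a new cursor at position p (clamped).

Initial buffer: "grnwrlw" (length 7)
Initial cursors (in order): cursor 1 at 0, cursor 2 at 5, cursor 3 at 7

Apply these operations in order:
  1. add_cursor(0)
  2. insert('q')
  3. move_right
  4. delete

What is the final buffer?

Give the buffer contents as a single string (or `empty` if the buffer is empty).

After op 1 (add_cursor(0)): buffer="grnwrlw" (len 7), cursors c1@0 c4@0 c2@5 c3@7, authorship .......
After op 2 (insert('q')): buffer="qqgrnwrqlwq" (len 11), cursors c1@2 c4@2 c2@8 c3@11, authorship 14.....2..3
After op 3 (move_right): buffer="qqgrnwrqlwq" (len 11), cursors c1@3 c4@3 c2@9 c3@11, authorship 14.....2..3
After op 4 (delete): buffer="qrnwrqw" (len 7), cursors c1@1 c4@1 c2@6 c3@7, authorship 1....2.

Answer: qrnwrqw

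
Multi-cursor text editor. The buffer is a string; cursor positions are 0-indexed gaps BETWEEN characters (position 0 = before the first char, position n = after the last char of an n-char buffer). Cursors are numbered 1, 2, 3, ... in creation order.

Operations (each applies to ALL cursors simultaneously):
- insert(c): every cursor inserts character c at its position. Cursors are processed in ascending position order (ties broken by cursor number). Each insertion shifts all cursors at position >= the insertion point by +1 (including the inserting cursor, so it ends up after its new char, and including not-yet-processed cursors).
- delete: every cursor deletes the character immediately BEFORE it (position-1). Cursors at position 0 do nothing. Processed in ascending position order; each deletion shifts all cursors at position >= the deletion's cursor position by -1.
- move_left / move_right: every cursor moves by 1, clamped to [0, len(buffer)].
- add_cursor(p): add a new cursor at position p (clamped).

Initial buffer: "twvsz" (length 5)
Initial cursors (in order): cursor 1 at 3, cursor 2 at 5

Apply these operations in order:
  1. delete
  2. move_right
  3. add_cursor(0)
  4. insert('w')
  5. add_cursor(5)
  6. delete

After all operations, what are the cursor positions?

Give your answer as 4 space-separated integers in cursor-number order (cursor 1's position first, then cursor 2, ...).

Answer: 2 2 0 2

Derivation:
After op 1 (delete): buffer="tws" (len 3), cursors c1@2 c2@3, authorship ...
After op 2 (move_right): buffer="tws" (len 3), cursors c1@3 c2@3, authorship ...
After op 3 (add_cursor(0)): buffer="tws" (len 3), cursors c3@0 c1@3 c2@3, authorship ...
After op 4 (insert('w')): buffer="wtwsww" (len 6), cursors c3@1 c1@6 c2@6, authorship 3...12
After op 5 (add_cursor(5)): buffer="wtwsww" (len 6), cursors c3@1 c4@5 c1@6 c2@6, authorship 3...12
After op 6 (delete): buffer="tw" (len 2), cursors c3@0 c1@2 c2@2 c4@2, authorship ..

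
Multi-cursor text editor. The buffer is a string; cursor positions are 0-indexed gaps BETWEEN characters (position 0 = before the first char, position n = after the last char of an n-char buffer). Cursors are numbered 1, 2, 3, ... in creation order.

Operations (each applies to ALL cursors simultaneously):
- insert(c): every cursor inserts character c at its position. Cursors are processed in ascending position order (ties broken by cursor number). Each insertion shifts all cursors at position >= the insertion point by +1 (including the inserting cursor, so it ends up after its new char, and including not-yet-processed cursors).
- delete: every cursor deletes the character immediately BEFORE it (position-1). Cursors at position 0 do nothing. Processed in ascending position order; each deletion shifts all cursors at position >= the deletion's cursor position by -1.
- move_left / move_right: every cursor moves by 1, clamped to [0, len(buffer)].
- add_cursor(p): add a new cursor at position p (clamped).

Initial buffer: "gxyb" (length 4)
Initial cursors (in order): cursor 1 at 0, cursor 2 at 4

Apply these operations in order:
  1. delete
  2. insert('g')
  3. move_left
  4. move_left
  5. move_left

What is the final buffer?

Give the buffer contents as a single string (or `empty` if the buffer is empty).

Answer: ggxyg

Derivation:
After op 1 (delete): buffer="gxy" (len 3), cursors c1@0 c2@3, authorship ...
After op 2 (insert('g')): buffer="ggxyg" (len 5), cursors c1@1 c2@5, authorship 1...2
After op 3 (move_left): buffer="ggxyg" (len 5), cursors c1@0 c2@4, authorship 1...2
After op 4 (move_left): buffer="ggxyg" (len 5), cursors c1@0 c2@3, authorship 1...2
After op 5 (move_left): buffer="ggxyg" (len 5), cursors c1@0 c2@2, authorship 1...2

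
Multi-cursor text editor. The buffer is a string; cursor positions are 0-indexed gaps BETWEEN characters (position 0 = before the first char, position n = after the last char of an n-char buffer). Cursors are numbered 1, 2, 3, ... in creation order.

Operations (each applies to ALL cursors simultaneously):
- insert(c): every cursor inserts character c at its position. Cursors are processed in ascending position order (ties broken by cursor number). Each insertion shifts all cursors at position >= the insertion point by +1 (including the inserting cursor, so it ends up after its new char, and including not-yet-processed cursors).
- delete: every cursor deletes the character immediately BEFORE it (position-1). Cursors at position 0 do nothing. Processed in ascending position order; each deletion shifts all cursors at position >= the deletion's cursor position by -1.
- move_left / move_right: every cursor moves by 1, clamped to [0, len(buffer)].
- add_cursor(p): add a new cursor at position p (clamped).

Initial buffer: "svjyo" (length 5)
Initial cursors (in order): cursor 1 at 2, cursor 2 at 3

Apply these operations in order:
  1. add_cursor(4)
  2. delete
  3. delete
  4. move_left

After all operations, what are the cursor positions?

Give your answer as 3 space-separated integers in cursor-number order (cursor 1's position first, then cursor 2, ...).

Answer: 0 0 0

Derivation:
After op 1 (add_cursor(4)): buffer="svjyo" (len 5), cursors c1@2 c2@3 c3@4, authorship .....
After op 2 (delete): buffer="so" (len 2), cursors c1@1 c2@1 c3@1, authorship ..
After op 3 (delete): buffer="o" (len 1), cursors c1@0 c2@0 c3@0, authorship .
After op 4 (move_left): buffer="o" (len 1), cursors c1@0 c2@0 c3@0, authorship .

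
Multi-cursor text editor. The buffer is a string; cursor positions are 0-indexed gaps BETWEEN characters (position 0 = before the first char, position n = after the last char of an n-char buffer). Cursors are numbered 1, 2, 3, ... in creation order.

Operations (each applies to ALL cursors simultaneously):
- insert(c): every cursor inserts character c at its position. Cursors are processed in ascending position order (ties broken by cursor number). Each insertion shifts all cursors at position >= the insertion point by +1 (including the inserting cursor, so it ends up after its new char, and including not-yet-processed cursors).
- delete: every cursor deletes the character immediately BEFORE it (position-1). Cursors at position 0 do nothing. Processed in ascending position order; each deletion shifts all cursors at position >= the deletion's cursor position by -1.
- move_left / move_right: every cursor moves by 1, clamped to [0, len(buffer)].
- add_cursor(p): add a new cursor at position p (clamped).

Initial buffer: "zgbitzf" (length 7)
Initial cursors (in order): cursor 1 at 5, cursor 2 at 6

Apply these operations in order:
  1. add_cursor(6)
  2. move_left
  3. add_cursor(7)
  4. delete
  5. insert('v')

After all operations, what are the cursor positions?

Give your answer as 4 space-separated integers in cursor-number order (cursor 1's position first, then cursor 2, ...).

Answer: 5 5 5 7

Derivation:
After op 1 (add_cursor(6)): buffer="zgbitzf" (len 7), cursors c1@5 c2@6 c3@6, authorship .......
After op 2 (move_left): buffer="zgbitzf" (len 7), cursors c1@4 c2@5 c3@5, authorship .......
After op 3 (add_cursor(7)): buffer="zgbitzf" (len 7), cursors c1@4 c2@5 c3@5 c4@7, authorship .......
After op 4 (delete): buffer="zgz" (len 3), cursors c1@2 c2@2 c3@2 c4@3, authorship ...
After op 5 (insert('v')): buffer="zgvvvzv" (len 7), cursors c1@5 c2@5 c3@5 c4@7, authorship ..123.4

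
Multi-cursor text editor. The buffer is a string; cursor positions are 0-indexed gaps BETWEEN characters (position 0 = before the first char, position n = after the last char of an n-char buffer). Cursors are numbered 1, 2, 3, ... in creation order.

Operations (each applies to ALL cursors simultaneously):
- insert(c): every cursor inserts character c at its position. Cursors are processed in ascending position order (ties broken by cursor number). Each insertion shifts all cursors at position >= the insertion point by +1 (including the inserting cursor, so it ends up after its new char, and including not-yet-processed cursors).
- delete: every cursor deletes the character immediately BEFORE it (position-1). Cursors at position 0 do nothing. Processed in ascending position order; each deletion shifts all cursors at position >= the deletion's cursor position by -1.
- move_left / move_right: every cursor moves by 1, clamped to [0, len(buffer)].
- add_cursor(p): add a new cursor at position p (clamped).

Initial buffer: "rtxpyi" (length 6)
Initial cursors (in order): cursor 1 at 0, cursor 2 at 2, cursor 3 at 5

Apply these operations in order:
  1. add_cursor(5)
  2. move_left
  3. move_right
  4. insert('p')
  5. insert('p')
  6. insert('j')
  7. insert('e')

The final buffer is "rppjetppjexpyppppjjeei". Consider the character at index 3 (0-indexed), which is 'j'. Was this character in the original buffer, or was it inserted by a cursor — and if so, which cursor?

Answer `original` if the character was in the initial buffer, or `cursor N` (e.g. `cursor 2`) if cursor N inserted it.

Answer: cursor 1

Derivation:
After op 1 (add_cursor(5)): buffer="rtxpyi" (len 6), cursors c1@0 c2@2 c3@5 c4@5, authorship ......
After op 2 (move_left): buffer="rtxpyi" (len 6), cursors c1@0 c2@1 c3@4 c4@4, authorship ......
After op 3 (move_right): buffer="rtxpyi" (len 6), cursors c1@1 c2@2 c3@5 c4@5, authorship ......
After op 4 (insert('p')): buffer="rptpxpyppi" (len 10), cursors c1@2 c2@4 c3@9 c4@9, authorship .1.2...34.
After op 5 (insert('p')): buffer="rpptppxpyppppi" (len 14), cursors c1@3 c2@6 c3@13 c4@13, authorship .11.22...3434.
After op 6 (insert('j')): buffer="rppjtppjxpyppppjji" (len 18), cursors c1@4 c2@8 c3@17 c4@17, authorship .111.222...343434.
After op 7 (insert('e')): buffer="rppjetppjexpyppppjjeei" (len 22), cursors c1@5 c2@10 c3@21 c4@21, authorship .1111.2222...34343434.
Authorship (.=original, N=cursor N): . 1 1 1 1 . 2 2 2 2 . . . 3 4 3 4 3 4 3 4 .
Index 3: author = 1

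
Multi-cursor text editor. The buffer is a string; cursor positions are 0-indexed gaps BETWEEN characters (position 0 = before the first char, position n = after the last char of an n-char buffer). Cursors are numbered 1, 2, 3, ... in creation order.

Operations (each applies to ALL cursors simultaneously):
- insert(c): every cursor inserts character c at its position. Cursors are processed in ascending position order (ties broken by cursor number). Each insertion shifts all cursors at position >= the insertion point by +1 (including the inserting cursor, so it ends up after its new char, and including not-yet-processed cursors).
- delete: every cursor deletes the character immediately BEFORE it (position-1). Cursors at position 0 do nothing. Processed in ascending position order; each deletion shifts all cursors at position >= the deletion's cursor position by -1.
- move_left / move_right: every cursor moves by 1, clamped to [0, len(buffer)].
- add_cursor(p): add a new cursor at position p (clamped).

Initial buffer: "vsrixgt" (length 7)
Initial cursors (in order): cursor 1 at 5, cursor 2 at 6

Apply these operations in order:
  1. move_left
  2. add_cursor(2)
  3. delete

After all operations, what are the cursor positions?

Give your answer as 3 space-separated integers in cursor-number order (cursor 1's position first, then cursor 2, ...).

Answer: 2 2 1

Derivation:
After op 1 (move_left): buffer="vsrixgt" (len 7), cursors c1@4 c2@5, authorship .......
After op 2 (add_cursor(2)): buffer="vsrixgt" (len 7), cursors c3@2 c1@4 c2@5, authorship .......
After op 3 (delete): buffer="vrgt" (len 4), cursors c3@1 c1@2 c2@2, authorship ....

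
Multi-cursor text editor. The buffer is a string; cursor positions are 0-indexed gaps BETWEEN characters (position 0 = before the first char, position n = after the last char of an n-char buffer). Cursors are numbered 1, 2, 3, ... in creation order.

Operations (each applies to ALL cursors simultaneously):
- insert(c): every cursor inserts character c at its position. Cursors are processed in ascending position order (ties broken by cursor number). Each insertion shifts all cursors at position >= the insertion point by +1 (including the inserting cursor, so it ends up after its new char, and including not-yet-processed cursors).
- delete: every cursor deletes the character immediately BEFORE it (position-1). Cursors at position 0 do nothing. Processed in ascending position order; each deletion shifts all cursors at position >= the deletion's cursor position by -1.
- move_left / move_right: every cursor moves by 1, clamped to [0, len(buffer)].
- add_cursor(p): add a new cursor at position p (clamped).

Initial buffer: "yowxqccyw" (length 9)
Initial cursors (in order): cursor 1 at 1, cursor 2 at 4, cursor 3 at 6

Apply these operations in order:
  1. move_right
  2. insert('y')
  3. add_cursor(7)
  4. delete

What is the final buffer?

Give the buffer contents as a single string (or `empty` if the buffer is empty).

Answer: yowxccyw

Derivation:
After op 1 (move_right): buffer="yowxqccyw" (len 9), cursors c1@2 c2@5 c3@7, authorship .........
After op 2 (insert('y')): buffer="yoywxqyccyyw" (len 12), cursors c1@3 c2@7 c3@10, authorship ..1...2..3..
After op 3 (add_cursor(7)): buffer="yoywxqyccyyw" (len 12), cursors c1@3 c2@7 c4@7 c3@10, authorship ..1...2..3..
After op 4 (delete): buffer="yowxccyw" (len 8), cursors c1@2 c2@4 c4@4 c3@6, authorship ........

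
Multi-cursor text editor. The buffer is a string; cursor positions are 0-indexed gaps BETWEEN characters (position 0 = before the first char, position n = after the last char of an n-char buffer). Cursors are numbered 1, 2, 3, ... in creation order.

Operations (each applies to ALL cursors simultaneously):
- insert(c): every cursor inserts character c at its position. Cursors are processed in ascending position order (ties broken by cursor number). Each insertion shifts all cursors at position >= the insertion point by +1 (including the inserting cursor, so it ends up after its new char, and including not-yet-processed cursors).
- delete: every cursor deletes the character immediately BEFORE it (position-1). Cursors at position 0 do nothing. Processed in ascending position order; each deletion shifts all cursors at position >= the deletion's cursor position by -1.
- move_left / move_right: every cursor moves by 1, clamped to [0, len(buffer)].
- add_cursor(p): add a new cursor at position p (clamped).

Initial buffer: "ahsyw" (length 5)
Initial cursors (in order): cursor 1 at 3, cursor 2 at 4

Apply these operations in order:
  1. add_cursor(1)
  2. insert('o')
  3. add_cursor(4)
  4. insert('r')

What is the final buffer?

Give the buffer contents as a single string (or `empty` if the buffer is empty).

Answer: aorhsroryorw

Derivation:
After op 1 (add_cursor(1)): buffer="ahsyw" (len 5), cursors c3@1 c1@3 c2@4, authorship .....
After op 2 (insert('o')): buffer="aohsoyow" (len 8), cursors c3@2 c1@5 c2@7, authorship .3..1.2.
After op 3 (add_cursor(4)): buffer="aohsoyow" (len 8), cursors c3@2 c4@4 c1@5 c2@7, authorship .3..1.2.
After op 4 (insert('r')): buffer="aorhsroryorw" (len 12), cursors c3@3 c4@6 c1@8 c2@11, authorship .33..411.22.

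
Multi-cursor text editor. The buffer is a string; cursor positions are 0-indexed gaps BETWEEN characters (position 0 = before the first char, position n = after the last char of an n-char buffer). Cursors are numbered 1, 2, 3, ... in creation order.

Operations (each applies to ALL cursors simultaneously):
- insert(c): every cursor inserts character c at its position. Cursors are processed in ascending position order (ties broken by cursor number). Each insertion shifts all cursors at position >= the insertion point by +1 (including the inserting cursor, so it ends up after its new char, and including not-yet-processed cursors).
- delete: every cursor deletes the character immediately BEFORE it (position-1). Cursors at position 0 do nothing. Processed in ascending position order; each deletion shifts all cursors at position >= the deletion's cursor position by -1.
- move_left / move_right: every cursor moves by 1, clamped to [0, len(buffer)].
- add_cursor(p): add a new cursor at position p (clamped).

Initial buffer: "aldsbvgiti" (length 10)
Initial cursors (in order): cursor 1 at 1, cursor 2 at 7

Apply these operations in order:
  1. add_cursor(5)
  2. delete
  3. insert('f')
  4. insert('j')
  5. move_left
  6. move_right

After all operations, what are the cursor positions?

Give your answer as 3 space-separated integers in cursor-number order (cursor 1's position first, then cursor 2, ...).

After op 1 (add_cursor(5)): buffer="aldsbvgiti" (len 10), cursors c1@1 c3@5 c2@7, authorship ..........
After op 2 (delete): buffer="ldsviti" (len 7), cursors c1@0 c3@3 c2@4, authorship .......
After op 3 (insert('f')): buffer="fldsfvfiti" (len 10), cursors c1@1 c3@5 c2@7, authorship 1...3.2...
After op 4 (insert('j')): buffer="fjldsfjvfjiti" (len 13), cursors c1@2 c3@7 c2@10, authorship 11...33.22...
After op 5 (move_left): buffer="fjldsfjvfjiti" (len 13), cursors c1@1 c3@6 c2@9, authorship 11...33.22...
After op 6 (move_right): buffer="fjldsfjvfjiti" (len 13), cursors c1@2 c3@7 c2@10, authorship 11...33.22...

Answer: 2 10 7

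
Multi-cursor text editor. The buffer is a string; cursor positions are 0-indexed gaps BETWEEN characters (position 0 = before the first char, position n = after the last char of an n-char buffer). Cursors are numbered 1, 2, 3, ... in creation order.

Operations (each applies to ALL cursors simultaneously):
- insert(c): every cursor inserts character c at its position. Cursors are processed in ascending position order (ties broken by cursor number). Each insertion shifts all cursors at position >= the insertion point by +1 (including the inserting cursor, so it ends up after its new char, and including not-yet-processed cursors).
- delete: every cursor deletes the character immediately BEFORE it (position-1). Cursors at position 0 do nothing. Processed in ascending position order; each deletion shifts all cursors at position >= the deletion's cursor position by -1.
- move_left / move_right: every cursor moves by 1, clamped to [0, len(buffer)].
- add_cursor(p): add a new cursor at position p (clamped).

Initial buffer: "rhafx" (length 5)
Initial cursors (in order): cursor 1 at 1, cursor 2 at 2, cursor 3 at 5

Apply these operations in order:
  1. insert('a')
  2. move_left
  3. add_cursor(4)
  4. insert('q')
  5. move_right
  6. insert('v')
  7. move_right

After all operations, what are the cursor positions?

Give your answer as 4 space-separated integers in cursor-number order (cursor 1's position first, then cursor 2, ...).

Answer: 5 9 16 12

Derivation:
After op 1 (insert('a')): buffer="rahaafxa" (len 8), cursors c1@2 c2@4 c3@8, authorship .1.2...3
After op 2 (move_left): buffer="rahaafxa" (len 8), cursors c1@1 c2@3 c3@7, authorship .1.2...3
After op 3 (add_cursor(4)): buffer="rahaafxa" (len 8), cursors c1@1 c2@3 c4@4 c3@7, authorship .1.2...3
After op 4 (insert('q')): buffer="rqahqaqafxqa" (len 12), cursors c1@2 c2@5 c4@7 c3@11, authorship .11.224...33
After op 5 (move_right): buffer="rqahqaqafxqa" (len 12), cursors c1@3 c2@6 c4@8 c3@12, authorship .11.224...33
After op 6 (insert('v')): buffer="rqavhqavqavfxqav" (len 16), cursors c1@4 c2@8 c4@11 c3@16, authorship .111.2224.4..333
After op 7 (move_right): buffer="rqavhqavqavfxqav" (len 16), cursors c1@5 c2@9 c4@12 c3@16, authorship .111.2224.4..333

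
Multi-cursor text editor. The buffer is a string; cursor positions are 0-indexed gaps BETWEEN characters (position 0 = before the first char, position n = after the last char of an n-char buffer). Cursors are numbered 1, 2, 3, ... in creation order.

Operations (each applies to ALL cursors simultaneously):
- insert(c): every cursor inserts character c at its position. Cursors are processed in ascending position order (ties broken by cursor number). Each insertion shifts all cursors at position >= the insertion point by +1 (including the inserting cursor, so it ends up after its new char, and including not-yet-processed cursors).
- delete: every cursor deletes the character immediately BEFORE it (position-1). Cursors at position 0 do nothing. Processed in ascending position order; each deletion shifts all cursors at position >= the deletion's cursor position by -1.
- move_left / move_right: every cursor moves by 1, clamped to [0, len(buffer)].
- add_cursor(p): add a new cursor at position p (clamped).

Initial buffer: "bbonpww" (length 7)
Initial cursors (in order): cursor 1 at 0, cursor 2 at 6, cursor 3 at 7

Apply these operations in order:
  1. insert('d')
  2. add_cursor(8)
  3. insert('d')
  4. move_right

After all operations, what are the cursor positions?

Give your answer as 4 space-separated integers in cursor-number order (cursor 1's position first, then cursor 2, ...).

Answer: 3 12 14 12

Derivation:
After op 1 (insert('d')): buffer="dbbonpwdwd" (len 10), cursors c1@1 c2@8 c3@10, authorship 1......2.3
After op 2 (add_cursor(8)): buffer="dbbonpwdwd" (len 10), cursors c1@1 c2@8 c4@8 c3@10, authorship 1......2.3
After op 3 (insert('d')): buffer="ddbbonpwdddwdd" (len 14), cursors c1@2 c2@11 c4@11 c3@14, authorship 11......224.33
After op 4 (move_right): buffer="ddbbonpwdddwdd" (len 14), cursors c1@3 c2@12 c4@12 c3@14, authorship 11......224.33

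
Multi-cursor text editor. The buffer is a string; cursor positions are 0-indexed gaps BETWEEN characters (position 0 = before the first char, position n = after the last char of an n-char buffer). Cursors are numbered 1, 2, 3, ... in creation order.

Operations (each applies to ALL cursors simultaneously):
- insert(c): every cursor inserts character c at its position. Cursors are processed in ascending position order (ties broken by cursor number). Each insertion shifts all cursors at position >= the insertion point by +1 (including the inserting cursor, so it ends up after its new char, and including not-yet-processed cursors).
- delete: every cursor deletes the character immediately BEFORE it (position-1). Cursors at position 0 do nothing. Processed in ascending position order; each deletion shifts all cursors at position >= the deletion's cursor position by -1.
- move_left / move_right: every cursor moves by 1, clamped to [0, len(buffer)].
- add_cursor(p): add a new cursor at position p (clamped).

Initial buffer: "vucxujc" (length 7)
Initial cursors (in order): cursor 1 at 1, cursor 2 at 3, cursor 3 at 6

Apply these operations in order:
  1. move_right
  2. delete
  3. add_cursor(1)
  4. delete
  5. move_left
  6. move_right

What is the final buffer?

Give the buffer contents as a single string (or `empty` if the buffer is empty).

Answer: u

Derivation:
After op 1 (move_right): buffer="vucxujc" (len 7), cursors c1@2 c2@4 c3@7, authorship .......
After op 2 (delete): buffer="vcuj" (len 4), cursors c1@1 c2@2 c3@4, authorship ....
After op 3 (add_cursor(1)): buffer="vcuj" (len 4), cursors c1@1 c4@1 c2@2 c3@4, authorship ....
After op 4 (delete): buffer="u" (len 1), cursors c1@0 c2@0 c4@0 c3@1, authorship .
After op 5 (move_left): buffer="u" (len 1), cursors c1@0 c2@0 c3@0 c4@0, authorship .
After op 6 (move_right): buffer="u" (len 1), cursors c1@1 c2@1 c3@1 c4@1, authorship .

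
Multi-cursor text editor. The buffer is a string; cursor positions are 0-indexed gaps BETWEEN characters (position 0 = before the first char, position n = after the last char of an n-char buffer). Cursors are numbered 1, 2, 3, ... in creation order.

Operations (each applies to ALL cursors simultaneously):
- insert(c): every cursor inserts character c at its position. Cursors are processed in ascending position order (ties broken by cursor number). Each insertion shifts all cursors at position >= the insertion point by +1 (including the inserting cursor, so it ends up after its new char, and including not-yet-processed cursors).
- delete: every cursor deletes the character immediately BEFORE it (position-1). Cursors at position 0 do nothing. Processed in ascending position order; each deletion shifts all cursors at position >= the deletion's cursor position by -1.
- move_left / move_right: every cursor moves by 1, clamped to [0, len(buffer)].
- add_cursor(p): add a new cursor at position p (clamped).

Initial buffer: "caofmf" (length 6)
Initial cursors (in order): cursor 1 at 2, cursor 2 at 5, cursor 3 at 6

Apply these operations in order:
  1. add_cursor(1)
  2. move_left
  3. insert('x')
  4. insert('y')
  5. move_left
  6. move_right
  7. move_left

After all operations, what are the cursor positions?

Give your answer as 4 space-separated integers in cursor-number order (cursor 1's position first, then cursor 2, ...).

Answer: 4 9 12 1

Derivation:
After op 1 (add_cursor(1)): buffer="caofmf" (len 6), cursors c4@1 c1@2 c2@5 c3@6, authorship ......
After op 2 (move_left): buffer="caofmf" (len 6), cursors c4@0 c1@1 c2@4 c3@5, authorship ......
After op 3 (insert('x')): buffer="xcxaofxmxf" (len 10), cursors c4@1 c1@3 c2@7 c3@9, authorship 4.1...2.3.
After op 4 (insert('y')): buffer="xycxyaofxymxyf" (len 14), cursors c4@2 c1@5 c2@10 c3@13, authorship 44.11...22.33.
After op 5 (move_left): buffer="xycxyaofxymxyf" (len 14), cursors c4@1 c1@4 c2@9 c3@12, authorship 44.11...22.33.
After op 6 (move_right): buffer="xycxyaofxymxyf" (len 14), cursors c4@2 c1@5 c2@10 c3@13, authorship 44.11...22.33.
After op 7 (move_left): buffer="xycxyaofxymxyf" (len 14), cursors c4@1 c1@4 c2@9 c3@12, authorship 44.11...22.33.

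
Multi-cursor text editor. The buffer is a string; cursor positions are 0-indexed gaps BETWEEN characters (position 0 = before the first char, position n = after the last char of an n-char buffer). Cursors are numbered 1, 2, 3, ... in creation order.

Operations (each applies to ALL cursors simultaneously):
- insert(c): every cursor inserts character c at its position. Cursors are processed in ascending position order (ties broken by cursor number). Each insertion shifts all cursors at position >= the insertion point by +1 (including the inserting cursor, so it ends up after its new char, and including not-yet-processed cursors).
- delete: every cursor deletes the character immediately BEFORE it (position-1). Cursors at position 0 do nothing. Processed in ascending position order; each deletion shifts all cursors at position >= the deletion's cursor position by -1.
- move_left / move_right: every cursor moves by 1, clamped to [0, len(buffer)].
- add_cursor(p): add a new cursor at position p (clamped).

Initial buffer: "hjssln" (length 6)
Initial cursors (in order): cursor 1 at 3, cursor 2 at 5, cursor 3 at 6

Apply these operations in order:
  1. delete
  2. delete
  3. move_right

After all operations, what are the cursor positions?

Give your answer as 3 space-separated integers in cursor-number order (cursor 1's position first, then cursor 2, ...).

After op 1 (delete): buffer="hjs" (len 3), cursors c1@2 c2@3 c3@3, authorship ...
After op 2 (delete): buffer="" (len 0), cursors c1@0 c2@0 c3@0, authorship 
After op 3 (move_right): buffer="" (len 0), cursors c1@0 c2@0 c3@0, authorship 

Answer: 0 0 0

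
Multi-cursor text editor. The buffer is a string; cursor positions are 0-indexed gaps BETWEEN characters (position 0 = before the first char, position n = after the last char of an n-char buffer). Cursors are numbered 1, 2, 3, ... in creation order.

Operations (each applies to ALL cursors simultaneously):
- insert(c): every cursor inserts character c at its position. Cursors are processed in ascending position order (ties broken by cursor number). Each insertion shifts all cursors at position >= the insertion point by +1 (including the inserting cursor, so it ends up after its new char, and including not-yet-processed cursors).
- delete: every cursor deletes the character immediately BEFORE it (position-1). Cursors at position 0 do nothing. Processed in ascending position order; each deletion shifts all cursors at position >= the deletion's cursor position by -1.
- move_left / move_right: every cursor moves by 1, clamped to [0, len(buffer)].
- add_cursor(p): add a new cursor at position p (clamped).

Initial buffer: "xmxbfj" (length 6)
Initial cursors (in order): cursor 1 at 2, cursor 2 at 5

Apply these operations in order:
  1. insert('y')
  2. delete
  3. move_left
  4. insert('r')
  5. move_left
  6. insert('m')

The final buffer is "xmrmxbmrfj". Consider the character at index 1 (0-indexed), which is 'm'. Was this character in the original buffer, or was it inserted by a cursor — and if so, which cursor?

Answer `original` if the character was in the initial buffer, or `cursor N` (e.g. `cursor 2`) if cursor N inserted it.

Answer: cursor 1

Derivation:
After op 1 (insert('y')): buffer="xmyxbfyj" (len 8), cursors c1@3 c2@7, authorship ..1...2.
After op 2 (delete): buffer="xmxbfj" (len 6), cursors c1@2 c2@5, authorship ......
After op 3 (move_left): buffer="xmxbfj" (len 6), cursors c1@1 c2@4, authorship ......
After op 4 (insert('r')): buffer="xrmxbrfj" (len 8), cursors c1@2 c2@6, authorship .1...2..
After op 5 (move_left): buffer="xrmxbrfj" (len 8), cursors c1@1 c2@5, authorship .1...2..
After op 6 (insert('m')): buffer="xmrmxbmrfj" (len 10), cursors c1@2 c2@7, authorship .11...22..
Authorship (.=original, N=cursor N): . 1 1 . . . 2 2 . .
Index 1: author = 1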